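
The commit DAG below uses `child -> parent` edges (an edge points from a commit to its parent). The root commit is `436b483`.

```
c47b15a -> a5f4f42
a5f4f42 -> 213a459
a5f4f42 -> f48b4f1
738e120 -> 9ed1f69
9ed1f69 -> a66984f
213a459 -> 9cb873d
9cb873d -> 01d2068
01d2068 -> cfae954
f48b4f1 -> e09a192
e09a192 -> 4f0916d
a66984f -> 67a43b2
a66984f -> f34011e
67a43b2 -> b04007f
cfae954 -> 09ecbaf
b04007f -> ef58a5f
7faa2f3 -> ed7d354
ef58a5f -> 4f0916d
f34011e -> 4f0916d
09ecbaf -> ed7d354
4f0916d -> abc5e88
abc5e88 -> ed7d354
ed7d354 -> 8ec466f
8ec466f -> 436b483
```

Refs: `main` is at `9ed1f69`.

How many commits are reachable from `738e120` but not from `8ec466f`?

10

Reachable from 738e120: {436b483, 4f0916d, 67a43b2, 738e120, 8ec466f, 9ed1f69, a66984f, abc5e88, b04007f, ed7d354, ef58a5f, f34011e}.
Reachable from 8ec466f: {436b483, 8ec466f}.
In 738e120's history but not 8ec466f's: {4f0916d, 67a43b2, 738e120, 9ed1f69, a66984f, abc5e88, b04007f, ed7d354, ef58a5f, f34011e} — 10 commits.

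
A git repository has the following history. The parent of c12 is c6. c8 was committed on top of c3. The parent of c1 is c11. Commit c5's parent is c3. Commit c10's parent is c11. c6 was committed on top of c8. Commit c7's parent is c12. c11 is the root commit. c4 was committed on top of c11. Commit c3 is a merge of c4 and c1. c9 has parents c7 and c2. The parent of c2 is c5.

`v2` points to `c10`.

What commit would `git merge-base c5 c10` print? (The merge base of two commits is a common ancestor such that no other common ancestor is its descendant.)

Ancestors of c5: {c1, c11, c3, c4, c5}.
Ancestors of c10: {c10, c11}.
Common ancestors: {c11}.
The only common ancestor is c11, so it is the merge base.

c11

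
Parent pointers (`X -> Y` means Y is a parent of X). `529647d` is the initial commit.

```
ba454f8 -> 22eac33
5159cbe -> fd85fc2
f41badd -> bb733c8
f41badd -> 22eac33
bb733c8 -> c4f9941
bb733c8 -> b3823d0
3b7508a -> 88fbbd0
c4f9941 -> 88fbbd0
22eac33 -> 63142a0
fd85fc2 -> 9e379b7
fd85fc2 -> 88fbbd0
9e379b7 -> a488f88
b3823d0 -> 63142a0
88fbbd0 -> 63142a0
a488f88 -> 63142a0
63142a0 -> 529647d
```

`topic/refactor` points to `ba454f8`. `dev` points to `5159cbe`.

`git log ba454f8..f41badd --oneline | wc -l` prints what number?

Reachable from f41badd: {22eac33, 529647d, 63142a0, 88fbbd0, b3823d0, bb733c8, c4f9941, f41badd}.
Reachable from ba454f8: {22eac33, 529647d, 63142a0, ba454f8}.
In f41badd's history but not ba454f8's: {88fbbd0, b3823d0, bb733c8, c4f9941, f41badd} — 5 commits.

5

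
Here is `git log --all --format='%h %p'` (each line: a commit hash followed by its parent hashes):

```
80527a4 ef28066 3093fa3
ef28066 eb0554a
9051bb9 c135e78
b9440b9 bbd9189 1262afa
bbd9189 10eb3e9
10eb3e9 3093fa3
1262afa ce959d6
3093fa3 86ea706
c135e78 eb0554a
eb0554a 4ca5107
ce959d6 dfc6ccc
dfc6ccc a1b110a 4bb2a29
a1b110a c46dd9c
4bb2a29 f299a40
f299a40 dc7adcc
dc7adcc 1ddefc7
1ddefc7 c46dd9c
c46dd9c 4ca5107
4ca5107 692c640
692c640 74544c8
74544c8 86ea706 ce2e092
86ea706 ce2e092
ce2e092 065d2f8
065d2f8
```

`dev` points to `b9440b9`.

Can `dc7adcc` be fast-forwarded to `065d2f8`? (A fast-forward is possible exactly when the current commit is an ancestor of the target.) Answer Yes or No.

A fast-forward from dc7adcc to 065d2f8 is possible iff dc7adcc is an ancestor of 065d2f8.
Ancestors of 065d2f8: {065d2f8}.
dc7adcc is not among them, so fast-forward is not possible.

No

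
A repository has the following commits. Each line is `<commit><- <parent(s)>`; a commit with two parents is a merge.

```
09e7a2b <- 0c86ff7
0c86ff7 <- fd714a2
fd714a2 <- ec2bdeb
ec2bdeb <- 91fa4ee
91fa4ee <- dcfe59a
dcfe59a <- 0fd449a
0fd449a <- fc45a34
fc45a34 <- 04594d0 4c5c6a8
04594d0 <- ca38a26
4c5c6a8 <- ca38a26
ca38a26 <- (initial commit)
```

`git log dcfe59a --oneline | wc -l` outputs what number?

6

Walking parent pointers from dcfe59a: reachable set = {04594d0, 0fd449a, 4c5c6a8, ca38a26, dcfe59a, fc45a34}.
That is 6 commits.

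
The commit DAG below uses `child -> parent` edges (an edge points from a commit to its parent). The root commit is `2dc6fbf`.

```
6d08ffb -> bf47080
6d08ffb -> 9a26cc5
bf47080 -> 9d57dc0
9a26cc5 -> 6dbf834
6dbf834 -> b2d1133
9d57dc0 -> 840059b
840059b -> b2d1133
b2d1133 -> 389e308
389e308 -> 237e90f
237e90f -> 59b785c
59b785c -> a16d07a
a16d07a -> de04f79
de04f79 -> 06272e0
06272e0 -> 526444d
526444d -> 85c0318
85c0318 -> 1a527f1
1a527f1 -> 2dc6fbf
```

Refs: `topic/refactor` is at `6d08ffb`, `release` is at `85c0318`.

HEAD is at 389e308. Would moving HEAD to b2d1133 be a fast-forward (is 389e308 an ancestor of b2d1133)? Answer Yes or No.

A fast-forward from 389e308 to b2d1133 is possible iff 389e308 is an ancestor of b2d1133.
Ancestors of b2d1133: {06272e0, 1a527f1, 237e90f, 2dc6fbf, 389e308, 526444d, 59b785c, 85c0318, a16d07a, b2d1133, de04f79}.
389e308 is among them, so fast-forward is possible.

Yes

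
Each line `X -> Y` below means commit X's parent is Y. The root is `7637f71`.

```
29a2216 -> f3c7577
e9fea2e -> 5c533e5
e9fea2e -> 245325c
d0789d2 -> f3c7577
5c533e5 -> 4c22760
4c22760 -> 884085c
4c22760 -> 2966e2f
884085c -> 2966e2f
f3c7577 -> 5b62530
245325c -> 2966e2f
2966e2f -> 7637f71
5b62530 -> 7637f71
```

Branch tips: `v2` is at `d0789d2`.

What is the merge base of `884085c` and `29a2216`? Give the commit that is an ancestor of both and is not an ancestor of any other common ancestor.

Ancestors of 884085c: {2966e2f, 7637f71, 884085c}.
Ancestors of 29a2216: {29a2216, 5b62530, 7637f71, f3c7577}.
Common ancestors: {7637f71}.
The only common ancestor is 7637f71, so it is the merge base.

7637f71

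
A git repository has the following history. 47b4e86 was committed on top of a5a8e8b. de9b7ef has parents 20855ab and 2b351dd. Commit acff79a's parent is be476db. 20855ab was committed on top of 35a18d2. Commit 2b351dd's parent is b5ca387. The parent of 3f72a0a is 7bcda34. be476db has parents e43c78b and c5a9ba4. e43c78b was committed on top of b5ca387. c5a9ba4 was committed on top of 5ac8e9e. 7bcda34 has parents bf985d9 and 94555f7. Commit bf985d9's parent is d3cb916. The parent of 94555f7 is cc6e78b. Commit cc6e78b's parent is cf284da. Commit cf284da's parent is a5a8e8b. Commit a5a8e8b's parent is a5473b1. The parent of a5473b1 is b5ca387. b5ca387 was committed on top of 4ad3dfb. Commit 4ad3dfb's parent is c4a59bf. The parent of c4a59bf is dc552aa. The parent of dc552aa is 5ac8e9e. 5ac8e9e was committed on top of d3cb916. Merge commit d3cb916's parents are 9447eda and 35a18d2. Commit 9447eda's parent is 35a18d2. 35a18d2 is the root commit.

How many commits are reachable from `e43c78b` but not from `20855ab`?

8

Reachable from e43c78b: {35a18d2, 4ad3dfb, 5ac8e9e, 9447eda, b5ca387, c4a59bf, d3cb916, dc552aa, e43c78b}.
Reachable from 20855ab: {20855ab, 35a18d2}.
In e43c78b's history but not 20855ab's: {4ad3dfb, 5ac8e9e, 9447eda, b5ca387, c4a59bf, d3cb916, dc552aa, e43c78b} — 8 commits.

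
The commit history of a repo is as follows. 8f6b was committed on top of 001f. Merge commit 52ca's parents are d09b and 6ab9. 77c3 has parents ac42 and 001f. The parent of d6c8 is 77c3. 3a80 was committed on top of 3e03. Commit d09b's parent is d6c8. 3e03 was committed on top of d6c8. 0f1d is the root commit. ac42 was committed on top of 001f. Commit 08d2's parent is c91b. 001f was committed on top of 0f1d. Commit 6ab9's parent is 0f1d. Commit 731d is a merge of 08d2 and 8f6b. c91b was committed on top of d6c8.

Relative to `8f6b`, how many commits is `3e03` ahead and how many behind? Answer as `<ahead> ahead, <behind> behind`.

Reachable from 3e03: {001f, 0f1d, 3e03, 77c3, ac42, d6c8}.
Reachable from 8f6b: {001f, 0f1d, 8f6b}.
Only in 3e03's history (ahead): {3e03, 77c3, ac42, d6c8} — 4.
Only in 8f6b's history (behind): {8f6b} — 1.

4 ahead, 1 behind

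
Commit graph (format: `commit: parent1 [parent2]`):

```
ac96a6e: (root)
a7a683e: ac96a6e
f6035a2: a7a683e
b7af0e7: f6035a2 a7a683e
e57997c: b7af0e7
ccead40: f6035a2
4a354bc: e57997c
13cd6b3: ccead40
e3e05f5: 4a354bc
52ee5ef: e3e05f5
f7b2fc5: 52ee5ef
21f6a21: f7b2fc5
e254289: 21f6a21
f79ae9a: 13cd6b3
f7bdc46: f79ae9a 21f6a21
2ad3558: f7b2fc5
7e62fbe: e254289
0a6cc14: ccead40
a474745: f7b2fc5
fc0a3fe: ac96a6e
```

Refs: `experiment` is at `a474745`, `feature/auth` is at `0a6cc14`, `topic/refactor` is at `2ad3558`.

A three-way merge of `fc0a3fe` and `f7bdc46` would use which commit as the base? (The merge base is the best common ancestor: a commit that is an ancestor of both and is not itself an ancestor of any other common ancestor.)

Ancestors of fc0a3fe: {ac96a6e, fc0a3fe}.
Ancestors of f7bdc46: {13cd6b3, 21f6a21, 4a354bc, 52ee5ef, a7a683e, ac96a6e, b7af0e7, ccead40, e3e05f5, e57997c, f6035a2, f79ae9a, f7b2fc5, f7bdc46}.
Common ancestors: {ac96a6e}.
The only common ancestor is ac96a6e, so it is the merge base.

ac96a6e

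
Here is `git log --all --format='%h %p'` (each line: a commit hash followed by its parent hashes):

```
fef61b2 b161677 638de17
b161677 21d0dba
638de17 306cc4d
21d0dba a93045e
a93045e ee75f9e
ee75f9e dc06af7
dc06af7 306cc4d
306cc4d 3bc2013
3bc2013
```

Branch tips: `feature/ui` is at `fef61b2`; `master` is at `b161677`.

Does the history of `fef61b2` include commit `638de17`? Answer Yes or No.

Yes

Ancestors of fef61b2 (commits reachable by following parents): {21d0dba, 306cc4d, 3bc2013, 638de17, a93045e, b161677, dc06af7, ee75f9e, fef61b2}.
638de17 is in that set, so it is an ancestor of fef61b2.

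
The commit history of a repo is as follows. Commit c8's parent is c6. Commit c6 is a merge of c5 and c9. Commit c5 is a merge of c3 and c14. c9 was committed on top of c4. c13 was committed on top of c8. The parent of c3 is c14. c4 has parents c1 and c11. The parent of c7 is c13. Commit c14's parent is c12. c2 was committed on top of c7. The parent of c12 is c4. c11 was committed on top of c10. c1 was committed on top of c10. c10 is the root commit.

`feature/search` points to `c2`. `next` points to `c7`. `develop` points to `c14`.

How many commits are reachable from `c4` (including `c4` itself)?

Walking parent pointers from c4: reachable set = {c1, c10, c11, c4}.
That is 4 commits.

4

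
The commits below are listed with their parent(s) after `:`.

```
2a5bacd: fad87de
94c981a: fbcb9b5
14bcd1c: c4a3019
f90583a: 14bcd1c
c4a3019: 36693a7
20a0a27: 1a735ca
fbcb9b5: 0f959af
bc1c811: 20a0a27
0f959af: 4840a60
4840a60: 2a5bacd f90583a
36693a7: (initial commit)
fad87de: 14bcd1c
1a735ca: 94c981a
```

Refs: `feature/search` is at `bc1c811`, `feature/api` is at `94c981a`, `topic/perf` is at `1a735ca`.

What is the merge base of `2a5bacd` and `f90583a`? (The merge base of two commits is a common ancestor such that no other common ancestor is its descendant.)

Ancestors of 2a5bacd: {14bcd1c, 2a5bacd, 36693a7, c4a3019, fad87de}.
Ancestors of f90583a: {14bcd1c, 36693a7, c4a3019, f90583a}.
Common ancestors: {14bcd1c, 36693a7, c4a3019}.
Among these, 14bcd1c is not an ancestor of any other common ancestor — it is the merge base.

14bcd1c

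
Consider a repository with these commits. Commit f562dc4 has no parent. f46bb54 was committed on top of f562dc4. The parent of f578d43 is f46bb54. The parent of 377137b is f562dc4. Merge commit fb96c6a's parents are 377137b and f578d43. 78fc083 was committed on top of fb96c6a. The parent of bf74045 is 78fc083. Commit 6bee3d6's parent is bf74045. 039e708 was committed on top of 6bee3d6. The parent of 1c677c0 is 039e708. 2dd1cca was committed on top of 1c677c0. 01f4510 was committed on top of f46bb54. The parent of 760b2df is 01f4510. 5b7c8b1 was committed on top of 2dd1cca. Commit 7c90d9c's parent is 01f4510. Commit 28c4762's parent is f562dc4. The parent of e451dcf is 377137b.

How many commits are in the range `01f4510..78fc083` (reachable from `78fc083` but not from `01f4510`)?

Reachable from 78fc083: {377137b, 78fc083, f46bb54, f562dc4, f578d43, fb96c6a}.
Reachable from 01f4510: {01f4510, f46bb54, f562dc4}.
In 78fc083's history but not 01f4510's: {377137b, 78fc083, f578d43, fb96c6a} — 4 commits.

4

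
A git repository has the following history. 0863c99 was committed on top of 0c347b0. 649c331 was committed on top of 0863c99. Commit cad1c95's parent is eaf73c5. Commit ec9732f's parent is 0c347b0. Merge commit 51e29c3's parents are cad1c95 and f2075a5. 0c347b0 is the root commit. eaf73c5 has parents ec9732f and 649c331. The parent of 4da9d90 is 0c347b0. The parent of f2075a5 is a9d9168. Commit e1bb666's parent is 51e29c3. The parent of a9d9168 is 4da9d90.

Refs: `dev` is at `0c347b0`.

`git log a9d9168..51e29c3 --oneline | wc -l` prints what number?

Reachable from 51e29c3: {0863c99, 0c347b0, 4da9d90, 51e29c3, 649c331, a9d9168, cad1c95, eaf73c5, ec9732f, f2075a5}.
Reachable from a9d9168: {0c347b0, 4da9d90, a9d9168}.
In 51e29c3's history but not a9d9168's: {0863c99, 51e29c3, 649c331, cad1c95, eaf73c5, ec9732f, f2075a5} — 7 commits.

7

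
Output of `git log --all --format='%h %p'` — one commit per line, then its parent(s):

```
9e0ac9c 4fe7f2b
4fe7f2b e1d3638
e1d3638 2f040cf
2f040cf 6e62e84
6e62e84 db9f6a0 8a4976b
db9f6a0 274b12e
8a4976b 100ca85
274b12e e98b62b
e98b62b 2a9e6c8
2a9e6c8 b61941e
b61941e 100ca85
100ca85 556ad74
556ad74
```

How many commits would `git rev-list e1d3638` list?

11

Walking parent pointers from e1d3638: reachable set = {100ca85, 274b12e, 2a9e6c8, 2f040cf, 556ad74, 6e62e84, 8a4976b, b61941e, db9f6a0, e1d3638, e98b62b}.
That is 11 commits.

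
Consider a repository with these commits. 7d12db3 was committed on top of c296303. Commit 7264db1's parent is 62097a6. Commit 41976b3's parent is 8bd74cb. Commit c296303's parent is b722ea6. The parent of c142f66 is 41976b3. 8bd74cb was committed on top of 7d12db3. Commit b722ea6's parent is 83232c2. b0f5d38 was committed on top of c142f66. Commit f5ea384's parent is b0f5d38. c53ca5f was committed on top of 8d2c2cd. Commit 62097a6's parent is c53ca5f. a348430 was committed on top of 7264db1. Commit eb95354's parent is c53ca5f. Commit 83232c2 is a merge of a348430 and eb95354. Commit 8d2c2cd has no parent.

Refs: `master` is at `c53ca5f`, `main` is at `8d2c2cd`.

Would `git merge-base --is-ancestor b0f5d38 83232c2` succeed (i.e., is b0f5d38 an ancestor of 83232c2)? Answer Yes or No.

No

Ancestors of 83232c2: {62097a6, 7264db1, 83232c2, 8d2c2cd, a348430, c53ca5f, eb95354}.
b0f5d38 is not in that set, so it is not an ancestor of 83232c2.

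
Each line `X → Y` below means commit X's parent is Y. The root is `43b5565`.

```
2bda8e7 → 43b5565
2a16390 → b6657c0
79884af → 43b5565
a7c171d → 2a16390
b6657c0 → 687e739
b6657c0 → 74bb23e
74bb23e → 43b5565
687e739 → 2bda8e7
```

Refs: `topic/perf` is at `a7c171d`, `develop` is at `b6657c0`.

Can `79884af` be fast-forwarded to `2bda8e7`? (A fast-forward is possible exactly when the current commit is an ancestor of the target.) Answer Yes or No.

A fast-forward from 79884af to 2bda8e7 is possible iff 79884af is an ancestor of 2bda8e7.
Ancestors of 2bda8e7: {2bda8e7, 43b5565}.
79884af is not among them, so fast-forward is not possible.

No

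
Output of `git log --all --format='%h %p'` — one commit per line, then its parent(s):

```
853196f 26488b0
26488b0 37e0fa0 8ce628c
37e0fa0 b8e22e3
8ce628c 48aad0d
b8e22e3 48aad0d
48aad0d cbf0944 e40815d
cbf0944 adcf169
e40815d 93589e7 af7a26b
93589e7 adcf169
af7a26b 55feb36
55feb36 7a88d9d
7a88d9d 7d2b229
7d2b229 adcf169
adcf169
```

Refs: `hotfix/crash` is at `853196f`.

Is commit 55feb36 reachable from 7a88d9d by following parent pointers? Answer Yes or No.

No

Ancestors of 7a88d9d: {7a88d9d, 7d2b229, adcf169}.
55feb36 is not in that set, so it is not an ancestor of 7a88d9d.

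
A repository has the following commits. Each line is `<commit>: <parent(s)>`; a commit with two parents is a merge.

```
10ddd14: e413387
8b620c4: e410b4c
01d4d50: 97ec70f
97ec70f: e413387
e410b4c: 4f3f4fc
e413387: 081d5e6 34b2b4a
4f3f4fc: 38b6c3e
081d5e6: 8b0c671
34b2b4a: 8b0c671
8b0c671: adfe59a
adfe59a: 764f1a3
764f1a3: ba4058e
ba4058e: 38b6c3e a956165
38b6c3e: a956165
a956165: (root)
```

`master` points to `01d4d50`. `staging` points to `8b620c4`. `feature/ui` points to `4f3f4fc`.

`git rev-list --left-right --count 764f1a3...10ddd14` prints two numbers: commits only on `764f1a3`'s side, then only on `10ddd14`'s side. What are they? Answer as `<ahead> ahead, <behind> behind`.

0 ahead, 6 behind

Reachable from 764f1a3: {38b6c3e, 764f1a3, a956165, ba4058e}.
Reachable from 10ddd14: {081d5e6, 10ddd14, 34b2b4a, 38b6c3e, 764f1a3, 8b0c671, a956165, adfe59a, ba4058e, e413387}.
Only in 764f1a3's history (ahead): {} — 0.
Only in 10ddd14's history (behind): {081d5e6, 10ddd14, 34b2b4a, 8b0c671, adfe59a, e413387} — 6.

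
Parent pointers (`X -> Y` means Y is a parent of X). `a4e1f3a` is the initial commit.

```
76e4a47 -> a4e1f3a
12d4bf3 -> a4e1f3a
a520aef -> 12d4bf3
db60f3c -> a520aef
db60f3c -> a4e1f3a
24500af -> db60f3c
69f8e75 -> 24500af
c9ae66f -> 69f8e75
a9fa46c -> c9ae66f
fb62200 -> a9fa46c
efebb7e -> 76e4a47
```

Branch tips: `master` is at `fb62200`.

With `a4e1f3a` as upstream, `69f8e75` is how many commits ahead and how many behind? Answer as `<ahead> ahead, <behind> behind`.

Reachable from 69f8e75: {12d4bf3, 24500af, 69f8e75, a4e1f3a, a520aef, db60f3c}.
Reachable from a4e1f3a: {a4e1f3a}.
Only in 69f8e75's history (ahead): {12d4bf3, 24500af, 69f8e75, a520aef, db60f3c} — 5.
Only in a4e1f3a's history (behind): {} — 0.

5 ahead, 0 behind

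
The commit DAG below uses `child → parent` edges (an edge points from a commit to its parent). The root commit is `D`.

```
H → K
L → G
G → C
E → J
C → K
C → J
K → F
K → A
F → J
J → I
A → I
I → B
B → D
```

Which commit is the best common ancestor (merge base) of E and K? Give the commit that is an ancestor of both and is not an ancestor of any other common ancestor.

Ancestors of E: {B, D, E, I, J}.
Ancestors of K: {A, B, D, F, I, J, K}.
Common ancestors: {B, D, I, J}.
Among these, J is not an ancestor of any other common ancestor — it is the merge base.

J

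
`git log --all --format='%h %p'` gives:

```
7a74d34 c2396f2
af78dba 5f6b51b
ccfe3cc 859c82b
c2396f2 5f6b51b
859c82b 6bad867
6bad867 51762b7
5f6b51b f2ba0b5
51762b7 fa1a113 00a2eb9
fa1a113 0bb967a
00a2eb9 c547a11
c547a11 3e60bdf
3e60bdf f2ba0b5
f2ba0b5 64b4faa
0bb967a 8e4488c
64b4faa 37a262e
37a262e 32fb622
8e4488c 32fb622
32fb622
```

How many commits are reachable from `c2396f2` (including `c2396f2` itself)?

Walking parent pointers from c2396f2: reachable set = {32fb622, 37a262e, 5f6b51b, 64b4faa, c2396f2, f2ba0b5}.
That is 6 commits.

6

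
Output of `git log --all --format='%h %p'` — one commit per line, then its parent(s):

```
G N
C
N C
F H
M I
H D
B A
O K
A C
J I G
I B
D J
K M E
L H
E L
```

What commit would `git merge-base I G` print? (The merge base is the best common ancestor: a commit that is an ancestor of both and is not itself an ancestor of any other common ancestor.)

Ancestors of I: {A, B, C, I}.
Ancestors of G: {C, G, N}.
Common ancestors: {C}.
The only common ancestor is C, so it is the merge base.

C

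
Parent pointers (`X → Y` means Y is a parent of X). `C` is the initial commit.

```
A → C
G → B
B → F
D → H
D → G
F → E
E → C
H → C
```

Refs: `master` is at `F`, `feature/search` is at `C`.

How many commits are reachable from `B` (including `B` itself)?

4

Walking parent pointers from B: reachable set = {B, C, E, F}.
That is 4 commits.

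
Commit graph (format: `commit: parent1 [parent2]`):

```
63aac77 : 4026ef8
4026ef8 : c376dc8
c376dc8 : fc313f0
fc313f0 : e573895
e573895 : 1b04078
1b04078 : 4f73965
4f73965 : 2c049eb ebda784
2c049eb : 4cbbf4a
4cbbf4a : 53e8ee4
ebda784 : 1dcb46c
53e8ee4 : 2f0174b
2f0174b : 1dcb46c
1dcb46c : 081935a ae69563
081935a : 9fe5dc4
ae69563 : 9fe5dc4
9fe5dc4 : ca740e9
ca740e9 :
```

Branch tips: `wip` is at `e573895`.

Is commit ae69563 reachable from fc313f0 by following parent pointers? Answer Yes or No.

Ancestors of fc313f0 (commits reachable by following parents): {081935a, 1b04078, 1dcb46c, 2c049eb, 2f0174b, 4cbbf4a, 4f73965, 53e8ee4, 9fe5dc4, ae69563, ca740e9, e573895, ebda784, fc313f0}.
ae69563 is in that set, so it is an ancestor of fc313f0.

Yes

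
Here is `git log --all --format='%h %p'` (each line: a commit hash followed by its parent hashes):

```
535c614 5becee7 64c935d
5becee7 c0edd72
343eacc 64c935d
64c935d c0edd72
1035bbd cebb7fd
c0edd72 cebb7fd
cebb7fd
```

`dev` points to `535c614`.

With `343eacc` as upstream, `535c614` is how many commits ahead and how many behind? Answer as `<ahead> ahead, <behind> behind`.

2 ahead, 1 behind

Reachable from 535c614: {535c614, 5becee7, 64c935d, c0edd72, cebb7fd}.
Reachable from 343eacc: {343eacc, 64c935d, c0edd72, cebb7fd}.
Only in 535c614's history (ahead): {535c614, 5becee7} — 2.
Only in 343eacc's history (behind): {343eacc} — 1.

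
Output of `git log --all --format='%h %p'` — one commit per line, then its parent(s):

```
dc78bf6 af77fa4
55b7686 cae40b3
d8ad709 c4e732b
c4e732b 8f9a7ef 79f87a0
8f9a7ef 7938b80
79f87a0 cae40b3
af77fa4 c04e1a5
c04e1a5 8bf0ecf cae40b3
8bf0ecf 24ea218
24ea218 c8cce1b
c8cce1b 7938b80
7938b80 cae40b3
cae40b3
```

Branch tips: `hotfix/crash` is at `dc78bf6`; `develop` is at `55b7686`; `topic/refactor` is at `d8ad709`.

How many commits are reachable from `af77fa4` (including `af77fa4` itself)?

7

Walking parent pointers from af77fa4: reachable set = {24ea218, 7938b80, 8bf0ecf, af77fa4, c04e1a5, c8cce1b, cae40b3}.
That is 7 commits.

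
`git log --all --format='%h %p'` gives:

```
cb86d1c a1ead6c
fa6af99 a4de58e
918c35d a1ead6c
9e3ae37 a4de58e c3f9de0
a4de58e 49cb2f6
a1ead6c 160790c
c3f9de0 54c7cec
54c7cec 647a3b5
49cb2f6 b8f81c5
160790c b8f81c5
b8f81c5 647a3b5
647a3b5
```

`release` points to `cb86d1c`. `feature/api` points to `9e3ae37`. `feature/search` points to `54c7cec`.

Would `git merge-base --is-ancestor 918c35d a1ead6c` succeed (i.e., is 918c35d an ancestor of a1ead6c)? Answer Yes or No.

No

Ancestors of a1ead6c: {160790c, 647a3b5, a1ead6c, b8f81c5}.
918c35d is not in that set, so it is not an ancestor of a1ead6c.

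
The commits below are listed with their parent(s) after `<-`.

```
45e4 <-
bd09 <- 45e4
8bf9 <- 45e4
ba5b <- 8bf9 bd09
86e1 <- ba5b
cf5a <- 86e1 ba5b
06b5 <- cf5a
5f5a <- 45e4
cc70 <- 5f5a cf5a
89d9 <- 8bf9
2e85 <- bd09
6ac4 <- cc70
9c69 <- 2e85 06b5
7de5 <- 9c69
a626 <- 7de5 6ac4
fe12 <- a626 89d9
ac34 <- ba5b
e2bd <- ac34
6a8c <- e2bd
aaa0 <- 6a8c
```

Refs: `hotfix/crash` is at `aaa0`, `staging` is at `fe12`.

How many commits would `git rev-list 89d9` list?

3

Walking parent pointers from 89d9: reachable set = {45e4, 89d9, 8bf9}.
That is 3 commits.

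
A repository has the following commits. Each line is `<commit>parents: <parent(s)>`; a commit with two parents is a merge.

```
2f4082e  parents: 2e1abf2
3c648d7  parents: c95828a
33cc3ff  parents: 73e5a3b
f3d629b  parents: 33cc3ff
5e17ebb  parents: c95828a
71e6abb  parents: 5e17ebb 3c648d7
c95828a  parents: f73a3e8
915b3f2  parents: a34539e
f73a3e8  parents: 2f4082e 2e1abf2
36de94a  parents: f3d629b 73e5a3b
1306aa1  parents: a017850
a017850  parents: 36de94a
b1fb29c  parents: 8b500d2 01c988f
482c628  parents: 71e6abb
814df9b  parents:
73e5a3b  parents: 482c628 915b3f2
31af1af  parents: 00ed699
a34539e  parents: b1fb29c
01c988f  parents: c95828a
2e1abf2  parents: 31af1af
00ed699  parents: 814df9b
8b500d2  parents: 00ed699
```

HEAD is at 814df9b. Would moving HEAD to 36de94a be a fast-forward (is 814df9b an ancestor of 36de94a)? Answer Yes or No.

A fast-forward from 814df9b to 36de94a is possible iff 814df9b is an ancestor of 36de94a.
Ancestors of 36de94a: {00ed699, 01c988f, 2e1abf2, 2f4082e, 31af1af, 33cc3ff, 36de94a, 3c648d7, 482c628, 5e17ebb, 71e6abb, 73e5a3b, 814df9b, 8b500d2, 915b3f2, a34539e, b1fb29c, c95828a, f3d629b, f73a3e8}.
814df9b is among them, so fast-forward is possible.

Yes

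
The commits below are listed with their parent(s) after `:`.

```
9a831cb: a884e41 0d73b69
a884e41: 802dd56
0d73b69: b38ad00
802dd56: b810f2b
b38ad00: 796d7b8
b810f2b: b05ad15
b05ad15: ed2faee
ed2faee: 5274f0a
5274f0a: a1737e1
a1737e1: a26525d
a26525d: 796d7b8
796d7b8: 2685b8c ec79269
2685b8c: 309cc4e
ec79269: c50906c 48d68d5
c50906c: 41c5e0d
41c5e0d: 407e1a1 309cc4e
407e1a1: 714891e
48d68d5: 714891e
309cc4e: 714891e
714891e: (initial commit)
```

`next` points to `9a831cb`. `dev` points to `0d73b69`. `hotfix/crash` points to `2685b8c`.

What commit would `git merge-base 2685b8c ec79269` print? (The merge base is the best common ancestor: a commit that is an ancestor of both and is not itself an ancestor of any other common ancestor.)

309cc4e

Ancestors of 2685b8c: {2685b8c, 309cc4e, 714891e}.
Ancestors of ec79269: {309cc4e, 407e1a1, 41c5e0d, 48d68d5, 714891e, c50906c, ec79269}.
Common ancestors: {309cc4e, 714891e}.
Among these, 309cc4e is not an ancestor of any other common ancestor — it is the merge base.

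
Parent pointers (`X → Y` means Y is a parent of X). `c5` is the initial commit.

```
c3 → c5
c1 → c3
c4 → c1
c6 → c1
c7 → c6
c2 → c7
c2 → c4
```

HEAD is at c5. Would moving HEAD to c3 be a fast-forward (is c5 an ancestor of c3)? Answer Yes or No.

A fast-forward from c5 to c3 is possible iff c5 is an ancestor of c3.
Ancestors of c3: {c3, c5}.
c5 is among them, so fast-forward is possible.

Yes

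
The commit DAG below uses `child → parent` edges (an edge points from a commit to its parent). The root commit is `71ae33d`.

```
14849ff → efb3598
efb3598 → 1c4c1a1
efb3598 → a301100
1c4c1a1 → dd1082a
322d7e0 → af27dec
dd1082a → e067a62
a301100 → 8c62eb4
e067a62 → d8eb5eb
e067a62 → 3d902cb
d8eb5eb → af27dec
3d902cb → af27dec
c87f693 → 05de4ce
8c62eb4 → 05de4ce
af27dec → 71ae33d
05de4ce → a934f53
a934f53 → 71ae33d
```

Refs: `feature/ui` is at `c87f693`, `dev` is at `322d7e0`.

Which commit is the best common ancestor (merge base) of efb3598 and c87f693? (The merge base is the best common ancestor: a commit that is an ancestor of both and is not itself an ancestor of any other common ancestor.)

Ancestors of efb3598: {05de4ce, 1c4c1a1, 3d902cb, 71ae33d, 8c62eb4, a301100, a934f53, af27dec, d8eb5eb, dd1082a, e067a62, efb3598}.
Ancestors of c87f693: {05de4ce, 71ae33d, a934f53, c87f693}.
Common ancestors: {05de4ce, 71ae33d, a934f53}.
Among these, 05de4ce is not an ancestor of any other common ancestor — it is the merge base.

05de4ce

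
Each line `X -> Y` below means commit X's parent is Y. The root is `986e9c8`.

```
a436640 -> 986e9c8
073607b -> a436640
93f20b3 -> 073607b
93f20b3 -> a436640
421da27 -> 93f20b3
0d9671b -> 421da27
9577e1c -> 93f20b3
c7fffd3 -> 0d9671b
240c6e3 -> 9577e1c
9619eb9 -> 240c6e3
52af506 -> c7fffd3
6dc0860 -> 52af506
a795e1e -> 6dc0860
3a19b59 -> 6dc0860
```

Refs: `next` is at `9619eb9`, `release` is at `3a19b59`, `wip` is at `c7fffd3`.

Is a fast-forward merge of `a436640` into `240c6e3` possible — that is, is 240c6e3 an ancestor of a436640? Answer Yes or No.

A fast-forward from 240c6e3 to a436640 is possible iff 240c6e3 is an ancestor of a436640.
Ancestors of a436640: {986e9c8, a436640}.
240c6e3 is not among them, so fast-forward is not possible.

No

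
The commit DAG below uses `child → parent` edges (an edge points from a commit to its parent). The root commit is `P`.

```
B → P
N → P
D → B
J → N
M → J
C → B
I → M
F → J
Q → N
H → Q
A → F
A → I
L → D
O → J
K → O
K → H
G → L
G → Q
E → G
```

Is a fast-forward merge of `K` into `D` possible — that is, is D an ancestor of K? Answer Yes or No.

A fast-forward from D to K is possible iff D is an ancestor of K.
Ancestors of K: {H, J, K, N, O, P, Q}.
D is not among them, so fast-forward is not possible.

No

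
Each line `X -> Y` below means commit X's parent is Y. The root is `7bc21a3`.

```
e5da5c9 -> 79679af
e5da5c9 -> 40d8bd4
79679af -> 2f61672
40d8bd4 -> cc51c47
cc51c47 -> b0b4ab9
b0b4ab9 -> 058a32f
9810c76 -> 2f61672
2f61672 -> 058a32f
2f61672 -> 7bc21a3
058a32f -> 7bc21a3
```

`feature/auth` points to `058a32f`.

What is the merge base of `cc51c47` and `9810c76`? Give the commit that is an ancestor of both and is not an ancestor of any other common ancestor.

Ancestors of cc51c47: {058a32f, 7bc21a3, b0b4ab9, cc51c47}.
Ancestors of 9810c76: {058a32f, 2f61672, 7bc21a3, 9810c76}.
Common ancestors: {058a32f, 7bc21a3}.
Among these, 058a32f is not an ancestor of any other common ancestor — it is the merge base.

058a32f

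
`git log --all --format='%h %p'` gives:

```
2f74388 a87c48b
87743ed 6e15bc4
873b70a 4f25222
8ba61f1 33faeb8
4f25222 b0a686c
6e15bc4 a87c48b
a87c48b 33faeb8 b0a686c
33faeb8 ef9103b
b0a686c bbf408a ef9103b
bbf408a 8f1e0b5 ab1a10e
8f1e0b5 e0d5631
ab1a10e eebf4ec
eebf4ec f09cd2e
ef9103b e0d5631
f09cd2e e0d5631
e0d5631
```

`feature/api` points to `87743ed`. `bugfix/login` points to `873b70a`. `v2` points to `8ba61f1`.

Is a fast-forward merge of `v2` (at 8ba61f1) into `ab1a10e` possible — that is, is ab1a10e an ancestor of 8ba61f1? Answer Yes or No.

A fast-forward from ab1a10e to 8ba61f1 is possible iff ab1a10e is an ancestor of 8ba61f1.
Ancestors of 8ba61f1: {33faeb8, 8ba61f1, e0d5631, ef9103b}.
ab1a10e is not among them, so fast-forward is not possible.

No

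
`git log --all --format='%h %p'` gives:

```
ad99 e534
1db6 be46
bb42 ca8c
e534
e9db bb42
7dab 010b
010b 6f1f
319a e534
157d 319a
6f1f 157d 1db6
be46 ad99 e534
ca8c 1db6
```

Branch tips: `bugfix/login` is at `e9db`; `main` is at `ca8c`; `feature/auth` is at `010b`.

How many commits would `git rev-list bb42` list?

6

Walking parent pointers from bb42: reachable set = {1db6, ad99, bb42, be46, ca8c, e534}.
That is 6 commits.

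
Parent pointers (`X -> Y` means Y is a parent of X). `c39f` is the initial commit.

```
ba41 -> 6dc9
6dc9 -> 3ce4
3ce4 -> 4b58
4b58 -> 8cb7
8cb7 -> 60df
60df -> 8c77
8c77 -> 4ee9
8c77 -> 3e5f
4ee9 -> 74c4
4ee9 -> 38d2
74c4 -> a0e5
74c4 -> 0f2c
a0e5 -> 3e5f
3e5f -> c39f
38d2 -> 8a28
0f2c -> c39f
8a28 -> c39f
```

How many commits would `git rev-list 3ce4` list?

13

Walking parent pointers from 3ce4: reachable set = {0f2c, 38d2, 3ce4, 3e5f, 4b58, 4ee9, 60df, 74c4, 8a28, 8c77, 8cb7, a0e5, c39f}.
That is 13 commits.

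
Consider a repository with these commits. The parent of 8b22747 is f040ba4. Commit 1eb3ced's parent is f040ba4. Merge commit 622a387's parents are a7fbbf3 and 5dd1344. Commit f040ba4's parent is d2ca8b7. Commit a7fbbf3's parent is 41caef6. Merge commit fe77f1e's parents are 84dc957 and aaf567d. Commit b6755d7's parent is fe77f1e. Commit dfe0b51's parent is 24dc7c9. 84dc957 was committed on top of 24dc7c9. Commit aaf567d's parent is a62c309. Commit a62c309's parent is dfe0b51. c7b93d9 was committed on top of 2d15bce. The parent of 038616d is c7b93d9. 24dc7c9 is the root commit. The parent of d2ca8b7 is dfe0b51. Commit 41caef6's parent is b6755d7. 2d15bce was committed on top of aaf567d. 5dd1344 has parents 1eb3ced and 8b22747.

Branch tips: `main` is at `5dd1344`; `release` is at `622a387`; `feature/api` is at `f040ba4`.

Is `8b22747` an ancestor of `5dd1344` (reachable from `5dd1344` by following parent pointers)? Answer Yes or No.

Yes

Ancestors of 5dd1344 (commits reachable by following parents): {1eb3ced, 24dc7c9, 5dd1344, 8b22747, d2ca8b7, dfe0b51, f040ba4}.
8b22747 is in that set, so it is an ancestor of 5dd1344.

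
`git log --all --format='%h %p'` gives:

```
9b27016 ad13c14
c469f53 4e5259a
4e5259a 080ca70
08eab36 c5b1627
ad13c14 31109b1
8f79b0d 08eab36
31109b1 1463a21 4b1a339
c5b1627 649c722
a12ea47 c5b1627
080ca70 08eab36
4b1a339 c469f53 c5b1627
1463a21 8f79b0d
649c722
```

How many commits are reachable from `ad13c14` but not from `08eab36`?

8

Reachable from ad13c14: {080ca70, 08eab36, 1463a21, 31109b1, 4b1a339, 4e5259a, 649c722, 8f79b0d, ad13c14, c469f53, c5b1627}.
Reachable from 08eab36: {08eab36, 649c722, c5b1627}.
In ad13c14's history but not 08eab36's: {080ca70, 1463a21, 31109b1, 4b1a339, 4e5259a, 8f79b0d, ad13c14, c469f53} — 8 commits.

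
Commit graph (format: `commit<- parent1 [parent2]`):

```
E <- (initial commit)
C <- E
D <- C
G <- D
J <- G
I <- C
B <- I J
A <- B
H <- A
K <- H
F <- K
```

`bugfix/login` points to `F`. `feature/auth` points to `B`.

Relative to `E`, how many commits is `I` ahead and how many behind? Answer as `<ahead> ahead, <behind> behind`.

Reachable from I: {C, E, I}.
Reachable from E: {E}.
Only in I's history (ahead): {C, I} — 2.
Only in E's history (behind): {} — 0.

2 ahead, 0 behind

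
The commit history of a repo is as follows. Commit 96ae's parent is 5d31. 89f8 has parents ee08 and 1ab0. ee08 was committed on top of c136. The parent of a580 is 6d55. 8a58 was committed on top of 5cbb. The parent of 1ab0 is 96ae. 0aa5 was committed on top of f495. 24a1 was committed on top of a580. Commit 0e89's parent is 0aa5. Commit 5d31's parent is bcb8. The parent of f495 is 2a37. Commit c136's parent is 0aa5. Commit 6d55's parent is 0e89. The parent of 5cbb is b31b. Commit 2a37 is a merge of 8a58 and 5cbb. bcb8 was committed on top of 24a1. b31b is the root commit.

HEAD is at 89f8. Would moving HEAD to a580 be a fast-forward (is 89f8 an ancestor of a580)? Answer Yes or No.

No

A fast-forward from 89f8 to a580 is possible iff 89f8 is an ancestor of a580.
Ancestors of a580: {0aa5, 0e89, 2a37, 5cbb, 6d55, 8a58, a580, b31b, f495}.
89f8 is not among them, so fast-forward is not possible.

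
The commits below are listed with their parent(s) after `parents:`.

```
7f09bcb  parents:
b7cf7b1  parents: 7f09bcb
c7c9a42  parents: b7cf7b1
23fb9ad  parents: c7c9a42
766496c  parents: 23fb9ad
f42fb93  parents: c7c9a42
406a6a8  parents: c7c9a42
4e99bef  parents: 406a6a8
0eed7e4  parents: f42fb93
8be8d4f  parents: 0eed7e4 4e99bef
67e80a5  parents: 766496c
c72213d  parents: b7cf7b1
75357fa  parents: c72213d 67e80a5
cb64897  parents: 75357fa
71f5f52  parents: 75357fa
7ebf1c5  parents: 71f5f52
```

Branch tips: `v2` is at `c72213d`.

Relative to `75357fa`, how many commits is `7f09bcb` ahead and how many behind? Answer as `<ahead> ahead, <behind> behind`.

Reachable from 7f09bcb: {7f09bcb}.
Reachable from 75357fa: {23fb9ad, 67e80a5, 75357fa, 766496c, 7f09bcb, b7cf7b1, c72213d, c7c9a42}.
Only in 7f09bcb's history (ahead): {} — 0.
Only in 75357fa's history (behind): {23fb9ad, 67e80a5, 75357fa, 766496c, b7cf7b1, c72213d, c7c9a42} — 7.

0 ahead, 7 behind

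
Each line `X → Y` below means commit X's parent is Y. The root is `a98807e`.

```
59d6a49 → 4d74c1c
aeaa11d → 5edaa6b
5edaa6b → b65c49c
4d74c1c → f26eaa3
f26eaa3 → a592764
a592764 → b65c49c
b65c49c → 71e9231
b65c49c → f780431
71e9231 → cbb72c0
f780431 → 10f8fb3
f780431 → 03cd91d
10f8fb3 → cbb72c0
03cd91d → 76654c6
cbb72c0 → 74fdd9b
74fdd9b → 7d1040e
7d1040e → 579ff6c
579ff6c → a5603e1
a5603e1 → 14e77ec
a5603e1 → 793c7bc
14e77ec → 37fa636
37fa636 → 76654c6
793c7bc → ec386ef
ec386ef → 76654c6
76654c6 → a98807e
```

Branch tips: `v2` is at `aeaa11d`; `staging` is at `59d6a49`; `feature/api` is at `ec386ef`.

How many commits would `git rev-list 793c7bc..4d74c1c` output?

15

Reachable from 4d74c1c: {03cd91d, 10f8fb3, 14e77ec, 37fa636, 4d74c1c, 579ff6c, 71e9231, 74fdd9b, 76654c6, 793c7bc, 7d1040e, a5603e1, a592764, a98807e, b65c49c, cbb72c0, ec386ef, f26eaa3, f780431}.
Reachable from 793c7bc: {76654c6, 793c7bc, a98807e, ec386ef}.
In 4d74c1c's history but not 793c7bc's: {03cd91d, 10f8fb3, 14e77ec, 37fa636, 4d74c1c, 579ff6c, 71e9231, 74fdd9b, 7d1040e, a5603e1, a592764, b65c49c, cbb72c0, f26eaa3, f780431} — 15 commits.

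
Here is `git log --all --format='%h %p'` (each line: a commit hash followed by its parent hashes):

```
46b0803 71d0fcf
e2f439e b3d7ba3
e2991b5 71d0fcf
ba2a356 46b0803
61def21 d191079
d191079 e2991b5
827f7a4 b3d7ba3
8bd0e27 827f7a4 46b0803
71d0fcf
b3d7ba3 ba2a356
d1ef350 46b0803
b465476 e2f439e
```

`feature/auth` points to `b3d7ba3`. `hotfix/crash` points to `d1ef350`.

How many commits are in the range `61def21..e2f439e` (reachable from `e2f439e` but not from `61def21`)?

Reachable from e2f439e: {46b0803, 71d0fcf, b3d7ba3, ba2a356, e2f439e}.
Reachable from 61def21: {61def21, 71d0fcf, d191079, e2991b5}.
In e2f439e's history but not 61def21's: {46b0803, b3d7ba3, ba2a356, e2f439e} — 4 commits.

4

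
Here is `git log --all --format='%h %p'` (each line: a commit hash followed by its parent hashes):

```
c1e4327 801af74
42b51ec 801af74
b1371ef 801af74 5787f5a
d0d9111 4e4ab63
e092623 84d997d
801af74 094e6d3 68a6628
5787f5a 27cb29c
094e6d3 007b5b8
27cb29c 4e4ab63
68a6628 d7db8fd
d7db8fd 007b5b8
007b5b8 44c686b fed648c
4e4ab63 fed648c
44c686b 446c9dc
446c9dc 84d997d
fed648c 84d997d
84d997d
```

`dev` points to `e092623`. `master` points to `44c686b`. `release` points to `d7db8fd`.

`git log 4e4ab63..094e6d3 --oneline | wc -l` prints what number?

Reachable from 094e6d3: {007b5b8, 094e6d3, 446c9dc, 44c686b, 84d997d, fed648c}.
Reachable from 4e4ab63: {4e4ab63, 84d997d, fed648c}.
In 094e6d3's history but not 4e4ab63's: {007b5b8, 094e6d3, 446c9dc, 44c686b} — 4 commits.

4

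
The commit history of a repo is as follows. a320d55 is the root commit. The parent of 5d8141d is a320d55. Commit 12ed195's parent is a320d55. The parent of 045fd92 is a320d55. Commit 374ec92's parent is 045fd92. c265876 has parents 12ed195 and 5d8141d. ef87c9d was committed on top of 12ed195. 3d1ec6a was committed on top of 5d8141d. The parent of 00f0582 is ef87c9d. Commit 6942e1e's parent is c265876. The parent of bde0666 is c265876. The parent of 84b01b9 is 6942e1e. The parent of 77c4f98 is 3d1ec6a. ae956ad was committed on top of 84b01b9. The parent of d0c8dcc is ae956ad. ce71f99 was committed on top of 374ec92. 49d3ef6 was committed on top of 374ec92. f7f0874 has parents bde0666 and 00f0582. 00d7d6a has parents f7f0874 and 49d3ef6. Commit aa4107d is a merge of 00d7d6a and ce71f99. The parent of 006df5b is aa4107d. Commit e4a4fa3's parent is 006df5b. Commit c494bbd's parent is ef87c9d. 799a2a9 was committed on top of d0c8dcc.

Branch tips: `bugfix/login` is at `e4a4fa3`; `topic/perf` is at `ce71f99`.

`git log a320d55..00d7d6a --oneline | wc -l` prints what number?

11

Reachable from 00d7d6a: {00d7d6a, 00f0582, 045fd92, 12ed195, 374ec92, 49d3ef6, 5d8141d, a320d55, bde0666, c265876, ef87c9d, f7f0874}.
Reachable from a320d55: {a320d55}.
In 00d7d6a's history but not a320d55's: {00d7d6a, 00f0582, 045fd92, 12ed195, 374ec92, 49d3ef6, 5d8141d, bde0666, c265876, ef87c9d, f7f0874} — 11 commits.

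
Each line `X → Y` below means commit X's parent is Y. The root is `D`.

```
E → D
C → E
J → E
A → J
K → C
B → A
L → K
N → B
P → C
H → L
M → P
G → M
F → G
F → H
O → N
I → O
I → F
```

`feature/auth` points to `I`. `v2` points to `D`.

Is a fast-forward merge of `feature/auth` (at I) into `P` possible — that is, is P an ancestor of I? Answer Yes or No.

A fast-forward from P to I is possible iff P is an ancestor of I.
Ancestors of I: {A, B, C, D, E, F, G, H, I, J, K, L, M, N, O, P}.
P is among them, so fast-forward is possible.

Yes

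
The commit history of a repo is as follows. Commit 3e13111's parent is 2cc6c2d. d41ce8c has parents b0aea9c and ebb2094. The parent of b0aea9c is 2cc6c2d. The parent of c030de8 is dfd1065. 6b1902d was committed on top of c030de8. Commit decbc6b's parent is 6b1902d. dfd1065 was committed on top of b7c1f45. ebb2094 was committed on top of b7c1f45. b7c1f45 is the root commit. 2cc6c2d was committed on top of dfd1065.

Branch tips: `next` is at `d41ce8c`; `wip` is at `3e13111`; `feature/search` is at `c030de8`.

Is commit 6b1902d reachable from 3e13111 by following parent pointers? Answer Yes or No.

No

Ancestors of 3e13111: {2cc6c2d, 3e13111, b7c1f45, dfd1065}.
6b1902d is not in that set, so it is not an ancestor of 3e13111.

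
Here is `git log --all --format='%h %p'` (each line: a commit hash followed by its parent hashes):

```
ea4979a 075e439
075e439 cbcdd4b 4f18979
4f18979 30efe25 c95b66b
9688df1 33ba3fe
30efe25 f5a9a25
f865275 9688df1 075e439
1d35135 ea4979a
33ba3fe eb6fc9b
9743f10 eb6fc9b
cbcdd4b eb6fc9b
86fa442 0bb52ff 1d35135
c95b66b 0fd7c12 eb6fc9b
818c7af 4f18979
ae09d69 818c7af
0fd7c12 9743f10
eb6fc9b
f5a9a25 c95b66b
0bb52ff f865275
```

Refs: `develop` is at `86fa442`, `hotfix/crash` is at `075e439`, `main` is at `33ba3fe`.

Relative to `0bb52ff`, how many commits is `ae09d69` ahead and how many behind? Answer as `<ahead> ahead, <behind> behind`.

Reachable from ae09d69: {0fd7c12, 30efe25, 4f18979, 818c7af, 9743f10, ae09d69, c95b66b, eb6fc9b, f5a9a25}.
Reachable from 0bb52ff: {075e439, 0bb52ff, 0fd7c12, 30efe25, 33ba3fe, 4f18979, 9688df1, 9743f10, c95b66b, cbcdd4b, eb6fc9b, f5a9a25, f865275}.
Only in ae09d69's history (ahead): {818c7af, ae09d69} — 2.
Only in 0bb52ff's history (behind): {075e439, 0bb52ff, 33ba3fe, 9688df1, cbcdd4b, f865275} — 6.

2 ahead, 6 behind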